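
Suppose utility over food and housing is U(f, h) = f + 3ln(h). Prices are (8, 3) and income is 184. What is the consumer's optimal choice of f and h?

MU_f = 1, MU_h = 3/h.
MRS = 1 ÷ (3/h).
Tangency: set MRS = p_f/p_h = 8/3.
MRS depends only on h: (1/3)·h = 8/3 ⇒ h* = (8/3)/(1/3) = 8.
From the budget, 8·f = 184 − 3·8 = 160, so f* = 20.

f* = 20, h* = 8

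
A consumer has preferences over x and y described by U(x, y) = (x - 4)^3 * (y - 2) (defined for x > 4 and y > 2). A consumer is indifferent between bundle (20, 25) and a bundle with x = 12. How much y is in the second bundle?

y = 186

U(20, 25) = 94208.
Set U(12, y) = 94208 and solve.
With x = 12: (12 − 4)^3 = 512, so (y − 2) = 94208/512 = 184.
So y = 2 + 184 = 186.
Check: U(12, 186) = 94208.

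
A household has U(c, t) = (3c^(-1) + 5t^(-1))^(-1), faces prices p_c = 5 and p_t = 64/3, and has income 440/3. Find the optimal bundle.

c* = 8, t* = 5

For CES with ρ = -1, MRS = (3/5)·(t/c)^2.
Tangency: set MRS = p_c/p_t = 5/(64/3) = 15/64.
So (t/c)^2 = 25/64; taking the square root, t/c = 0.625, i.e. t = 0.625·c.
Substitute into the budget 5·c + (64/3)·t = 440/3: (55/3)·c = 440/3, so c* = 8 and t* = 0.625·8 = 5.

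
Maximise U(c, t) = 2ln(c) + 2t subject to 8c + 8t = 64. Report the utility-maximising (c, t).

MU_c = 2/c, MU_t = 2.
MRS = 2/c ÷ 2.
Tangency: set MRS = p_c/p_t = 8/8 = 1.
MRS depends only on c: 1/c = 1 ⇒ c* = 1/1 = 1.
From the budget, 8·t = 64 − 8·1 = 56, so t* = 7.

c* = 1, t* = 7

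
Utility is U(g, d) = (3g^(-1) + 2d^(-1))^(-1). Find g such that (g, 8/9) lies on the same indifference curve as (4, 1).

g = 6

U depends on (g, d) only through S = 3g^(-1) + 2d^(-1), so equal utility means equal S. At (4, 1): S = 2.75.
With d = 8/9: 2·(8/9)^(-1) = 2.25, so 3g^(-1) = 2.75 − 2.25 = 0.5, i.e. g^(-1) = 1/6.
Hence g = 1/(1/6) = 6.
Check: U(6, 8/9) = 0.3636.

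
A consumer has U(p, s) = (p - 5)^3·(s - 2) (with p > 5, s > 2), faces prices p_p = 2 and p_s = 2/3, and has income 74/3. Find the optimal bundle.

p* = 10, s* = 7

MU_p = 3·(p−5)^2·(s−2), MU_s = (p−5)^3.
MRS = (3/1)·(s−2)/(p−5).
Tangency: set MRS = p_p/p_s = 2/(2/3) = 3.
So (3/1)·(s − 2)/(p − 5) = 3, i.e. (s − 2) = (p − 5).
Rewrite the budget in excess-of-subsistence terms: 2·(p − 5) + (2/3)·(s − 2) = 74/3 − 2·5 − (2/3)·2 = 40/3.
Substituting, (8/3)·(p − 5) = 40/3, so p − 5 = 5 and p* = 10.
Then s − 2 = 5, so s* = 7.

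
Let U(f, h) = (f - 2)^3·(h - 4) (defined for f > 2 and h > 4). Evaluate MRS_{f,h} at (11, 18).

MU_f = 3·(f−2)^2·(h−4), MU_h = (f−2)^3.
MRS = (3/1)·(h−4)/(f−2).
At (11, 18): MRS = 14/3.
The indifference curve has slope −14/3 at this bundle.

MRS = 14/3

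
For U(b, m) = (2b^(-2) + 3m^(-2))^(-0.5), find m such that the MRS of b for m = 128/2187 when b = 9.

m = 4

For CES with ρ = -2, MRS = (2/3)·(m/b)^3.
Setting (2/3)·(m/9)^3 = 128/2187 gives (m/9)^3 = 64/729, so m/9 = 4/9 and m = 4.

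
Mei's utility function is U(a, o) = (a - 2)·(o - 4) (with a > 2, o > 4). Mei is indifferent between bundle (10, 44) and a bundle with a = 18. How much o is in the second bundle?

o = 24

U(10, 44) = 320.
Set U(18, o) = 320 and solve.
With a = 18: (18 − 2) = 16, so (o − 4) = 320/16 = 20.
So o = 4 + 20 = 24.
Check: U(18, 24) = 320.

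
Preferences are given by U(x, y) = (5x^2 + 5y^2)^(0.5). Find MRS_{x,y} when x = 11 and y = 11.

MRS = 1

For CES with ρ = 2, MRS = (y/x)^(-1).
At (11, 11): MRS = 1.
The indifference curve has slope −1 at this bundle.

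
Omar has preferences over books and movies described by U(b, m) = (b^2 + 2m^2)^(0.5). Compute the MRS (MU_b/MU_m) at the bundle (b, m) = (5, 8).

MRS = 5/16

For CES with ρ = 2, MRS = (1/2)·(m/b)^(-1).
At (5, 8): MRS = 5/16.
The indifference curve has slope −5/16 at this bundle.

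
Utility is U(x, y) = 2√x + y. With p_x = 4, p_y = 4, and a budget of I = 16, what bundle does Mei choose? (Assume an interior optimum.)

MU_x = 2/(2√x), MU_y = 1.
MRS = 2/(2√x) ÷ 1.
Tangency: set MRS = p_x/p_y = 4/4 = 1.
MRS depends only on x: 1/√x = 1 ⇒ √x = 1/1 = 1 ⇒ x* = 1.
From the budget, 4·y = 16 − 4·1 = 12, so y* = 3.

x* = 1, y* = 3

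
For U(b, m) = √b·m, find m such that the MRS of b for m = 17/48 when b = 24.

m = 17

MU_b = 0.5·b^(-0.5)·m and MU_m = √b.
MRS = MU_b/MU_m = (0.5)·m/b.
Substitute b = 24: MRS = m/48. Setting m/48 = 17/48 gives m = (17/48)·48 = 17.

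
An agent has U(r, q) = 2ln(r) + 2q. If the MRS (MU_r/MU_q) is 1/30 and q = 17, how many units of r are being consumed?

r = 30

MU_r = 2/r, MU_q = 2.
MRS = 2/r ÷ 2.
MRS depends only on r: 1/r = 1/30 ⇒ r = 1/(1/30) = 30.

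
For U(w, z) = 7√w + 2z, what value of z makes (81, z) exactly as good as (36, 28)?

z = 17.5

U(36, 28) = 98.
Set U(81, z) = 98 and solve.
With w = 81: √81 = 9, so 2z = 98 − 7·9 = 35 and z = 17.5.
Check: U(81, 17.5) = 98.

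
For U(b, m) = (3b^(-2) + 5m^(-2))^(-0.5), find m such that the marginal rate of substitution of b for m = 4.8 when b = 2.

m = 4

For CES with ρ = -2, MRS = (3/5)·(m/b)^3.
Setting (3/5)·(m/2)^3 = 4.8 gives (m/2)^3 = 8, so m/2 = 2 and m = 4.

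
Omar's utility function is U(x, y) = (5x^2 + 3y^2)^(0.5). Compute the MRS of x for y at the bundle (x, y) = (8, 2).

MRS = 20/3

For CES with ρ = 2, MRS = (5/3)·(y/x)^(-1).
At (8, 2): MRS = 20/3.
That is, one extra unit of x is worth 20/3 units of y at the margin.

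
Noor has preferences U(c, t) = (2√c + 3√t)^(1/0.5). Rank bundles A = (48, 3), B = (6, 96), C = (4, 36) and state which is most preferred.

Evaluate utility at each bundle:
U(A) = 363.000.
U(B) = 1176.000.
U(C) = 484.000.
Highest utility is B, so B ≻ C ≻ A.

Bundle B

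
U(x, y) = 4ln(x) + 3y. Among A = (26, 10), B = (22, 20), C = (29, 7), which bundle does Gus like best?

Bundle B

Evaluate utility at each bundle:
U(A) = 43.032.
U(B) = 72.364.
U(C) = 34.469.
Highest utility is B, so B ≻ A ≻ C.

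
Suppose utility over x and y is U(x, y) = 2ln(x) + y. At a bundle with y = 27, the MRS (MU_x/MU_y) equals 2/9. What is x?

MU_x = 2/x, MU_y = 1.
MRS = 2/x ÷ 1.
MRS depends only on x: 2/x = 2/9 ⇒ x = 2/(2/9) = 9.

x = 9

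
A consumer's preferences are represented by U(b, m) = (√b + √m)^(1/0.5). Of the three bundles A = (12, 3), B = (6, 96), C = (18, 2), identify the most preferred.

Bundle B

Evaluate utility at each bundle:
U(A) = 27.000.
U(B) = 150.000.
U(C) = 32.000.
Highest utility is B, so B ≻ C ≻ A.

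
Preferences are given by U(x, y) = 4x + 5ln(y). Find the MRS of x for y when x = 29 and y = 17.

MRS = 13.6

MU_x = 4, MU_y = 5/y.
MRS = 4 ÷ (5/y).
At (29, 17): MRS = 13.6.
That is, one extra unit of x is worth 13.6 units of y at the margin.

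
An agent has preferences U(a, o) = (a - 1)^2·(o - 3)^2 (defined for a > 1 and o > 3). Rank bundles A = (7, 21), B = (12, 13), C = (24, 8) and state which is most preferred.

Evaluate utility at each bundle:
U(A) = 11664.
U(B) = 12100.
U(C) = 13225.
Highest utility is C, so C ≻ B ≻ A.

Bundle C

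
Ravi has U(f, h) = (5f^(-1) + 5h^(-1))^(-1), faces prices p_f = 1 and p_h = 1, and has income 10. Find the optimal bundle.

f* = 5, h* = 5

For CES with ρ = -1, MRS = (h/f)^2.
Tangency: set MRS = p_f/p_h = 1/1 = 1.
So (h/f)^2 = 1; taking the square root, h/f = 1, i.e. h = f.
Substitute into the budget 1·f + 1·h = 10: 2·f = 10, so f* = 5 and h* = 5.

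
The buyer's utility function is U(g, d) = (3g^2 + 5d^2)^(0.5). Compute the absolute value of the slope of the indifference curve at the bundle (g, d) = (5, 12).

For CES with ρ = 2, MRS = (3/5)·(d/g)^(-1).
At (5, 12): MRS = 0.25.
So at (5, 12) the consumer would give up 0.25 units of d for one more unit of g.

MRS = 0.25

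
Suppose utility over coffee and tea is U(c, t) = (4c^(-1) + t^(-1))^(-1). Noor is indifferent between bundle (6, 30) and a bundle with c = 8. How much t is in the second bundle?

t = 5

U depends on (c, t) only through S = 4c^(-1) + t^(-1), so equal utility means equal S. At (6, 30): S = 0.7.
With c = 8: 4·8^(-1) = 0.5, so t^(-1) = 0.7 − 0.5 = 0.2.
Hence t = 1/0.2 = 5.
Check: U(8, 5) = 1.4286.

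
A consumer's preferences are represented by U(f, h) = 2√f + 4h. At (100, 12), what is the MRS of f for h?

MU_f = 2/(2√f), MU_h = 4.
MRS = 2/(2√f) ÷ 4.
At (100, 12): MRS = 1/40.
So at (100, 12) the consumer would give up 1/40 units of h for one more unit of f.

MRS = 1/40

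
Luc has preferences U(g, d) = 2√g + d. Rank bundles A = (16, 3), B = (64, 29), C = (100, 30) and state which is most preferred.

Bundle C

Evaluate utility at each bundle:
U(A) = 11.000.
U(B) = 45.000.
U(C) = 50.000.
Highest utility is C, so C ≻ B ≻ A.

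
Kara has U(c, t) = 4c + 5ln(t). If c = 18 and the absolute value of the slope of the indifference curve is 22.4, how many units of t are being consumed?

t = 28

MU_c = 4, MU_t = 5/t.
MRS = 4 ÷ (5/t).
MRS depends only on t: 0.8·t = 22.4 ⇒ t = 22.4/0.8 = 28.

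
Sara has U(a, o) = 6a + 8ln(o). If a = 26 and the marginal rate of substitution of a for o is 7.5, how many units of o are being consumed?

MU_a = 6, MU_o = 8/o.
MRS = 6 ÷ (8/o).
MRS depends only on o: 0.75·o = 7.5 ⇒ o = 7.5/0.75 = 10.

o = 10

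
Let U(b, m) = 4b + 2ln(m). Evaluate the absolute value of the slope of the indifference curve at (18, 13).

MRS = 26

MU_b = 4, MU_m = 2/m.
MRS = 4 ÷ (2/m).
At (18, 13): MRS = 26.
That is, one extra unit of b is worth 26 units of m at the margin.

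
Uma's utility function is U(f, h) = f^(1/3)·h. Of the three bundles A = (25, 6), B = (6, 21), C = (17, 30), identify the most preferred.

Evaluate utility at each bundle:
U(A) = 17.544.
U(B) = 38.160.
U(C) = 77.138.
Highest utility is C, so C ≻ B ≻ A.

Bundle C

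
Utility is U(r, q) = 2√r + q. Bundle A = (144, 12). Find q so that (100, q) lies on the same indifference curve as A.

U(144, 12) = 36.
Set U(100, q) = 36 and solve.
With r = 100: √100 = 10, so q = 36 − 2·10 = 16.
Check: U(100, 16) = 36.

q = 16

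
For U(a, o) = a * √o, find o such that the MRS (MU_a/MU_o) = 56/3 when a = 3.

o = 28

MU_a = √o and MU_o = 0.5·a·o^(-0.5).
MRS = MU_a/MU_o = (2)·o/a.
Substitute a = 3: MRS = o/1.5. Setting o/1.5 = 56/3 gives o = (56/3)·1.5 = 28.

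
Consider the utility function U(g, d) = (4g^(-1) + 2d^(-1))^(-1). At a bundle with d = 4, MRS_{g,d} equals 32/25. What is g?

g = 5

For CES with ρ = -1, MRS = (4/2)·(d/g)^2.
Setting (4/2)·(4/g)^2 = 32/25 gives (4/g)^2 = 16/25, so 4/g = 0.8 and g = 5.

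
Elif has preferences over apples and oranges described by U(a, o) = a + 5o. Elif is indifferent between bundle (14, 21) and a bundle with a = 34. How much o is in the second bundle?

U(14, 21) = 119.
Set U(34, o) = 119 and solve.
34 + 5o = 119 ⇒ 5o = 85 ⇒ o = 17.
Check: U(34, 17) = 119.

o = 17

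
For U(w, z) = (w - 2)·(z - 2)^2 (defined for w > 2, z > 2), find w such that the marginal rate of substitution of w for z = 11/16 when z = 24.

w = 18

MU_w = (z−2)^2, MU_z = 2·(w−2)·(z−2).
MRS = (1/2)·(z−2)/(w−2).
Substitute z = 24: MRS = 11/(w − 2). Setting this equal to 11/16 gives w − 2 = 11/(11/16) = 16, so w = 18.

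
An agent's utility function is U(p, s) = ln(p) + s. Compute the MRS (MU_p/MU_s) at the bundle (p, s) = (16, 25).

MU_p = 1/p, MU_s = 1.
MRS = 1/p ÷ 1.
At (16, 25): MRS = 1/16.
So at (16, 25) the consumer would give up 1/16 units of s for one more unit of p.

MRS = 1/16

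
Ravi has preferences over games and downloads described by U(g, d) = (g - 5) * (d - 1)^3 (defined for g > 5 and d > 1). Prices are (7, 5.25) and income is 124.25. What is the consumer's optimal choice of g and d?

MU_g = (d−1)^3, MU_d = 3·(g−5)·(d−1)^2.
MRS = (1/3)·(d−1)/(g−5).
Tangency: set MRS = p_g/p_d = 7/5.25 = 4/3.
So (1/3)·(d − 1)/(g − 5) = 4/3, i.e. (d − 1) = 4·(g − 5).
Rewrite the budget in excess-of-subsistence terms: 7·(g − 5) + 5.25·(d − 1) = 124.25 − 7·5 − 5.25·1 = 84.
Substituting, 28·(g − 5) = 84, so g − 5 = 3 and g* = 8.
Then d − 1 = 4·3 = 12, so d* = 13.

g* = 8, d* = 13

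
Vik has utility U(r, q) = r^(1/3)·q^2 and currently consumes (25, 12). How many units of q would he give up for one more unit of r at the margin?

MU_r = 1/3·r^(-2/3)·q^2 and MU_q = 2·r^(1/3)·q.
MRS = MU_r/MU_q = (1/6)·q/r.
At (25, 12): MRS = 2/25.
That is, one extra unit of r is worth 2/25 units of q at the margin.

MRS = 2/25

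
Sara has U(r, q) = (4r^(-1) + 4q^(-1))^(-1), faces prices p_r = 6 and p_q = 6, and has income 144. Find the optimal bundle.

r* = 12, q* = 12

For CES with ρ = -1, MRS = (q/r)^2.
Tangency: set MRS = p_r/p_q = 6/6 = 1.
So (q/r)^2 = 1; taking the square root, q/r = 1, i.e. q = r.
Substitute into the budget 6·r + 6·q = 144: 12·r = 144, so r* = 12 and q* = 12.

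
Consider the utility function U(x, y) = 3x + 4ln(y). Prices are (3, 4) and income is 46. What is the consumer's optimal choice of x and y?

MU_x = 3, MU_y = 4/y.
MRS = 3 ÷ (4/y).
Tangency: set MRS = p_x/p_y = 3/4 = 0.75.
MRS depends only on y: 0.75·y = 0.75 ⇒ y* = 0.75/0.75 = 1.
From the budget, 3·x = 46 − 4·1 = 42, so x* = 14.

x* = 14, y* = 1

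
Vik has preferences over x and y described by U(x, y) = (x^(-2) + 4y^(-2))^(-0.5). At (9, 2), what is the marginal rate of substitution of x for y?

MRS = 2/729

For CES with ρ = -2, MRS = (1/4)·(y/x)^3.
At (9, 2): MRS = 2/729.
That is, one extra unit of x is worth 2/729 units of y at the margin.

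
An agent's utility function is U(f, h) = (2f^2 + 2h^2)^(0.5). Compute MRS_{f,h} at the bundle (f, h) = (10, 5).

MRS = 2

For CES with ρ = 2, MRS = (h/f)^(-1).
At (10, 5): MRS = 2.
That is, one extra unit of f is worth 2 units of h at the margin.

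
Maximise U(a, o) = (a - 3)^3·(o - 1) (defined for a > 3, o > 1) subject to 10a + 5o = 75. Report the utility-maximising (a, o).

a* = 6, o* = 3

MU_a = 3·(a−3)^2·(o−1), MU_o = (a−3)^3.
MRS = (3/1)·(o−1)/(a−3).
Tangency: set MRS = p_a/p_o = 10/5 = 2.
So (3/1)·(o − 1)/(a − 3) = 2, i.e. (o − 1) = (2/3)·(a − 3).
Rewrite the budget in excess-of-subsistence terms: 10·(a − 3) + 5·(o − 1) = 75 − 10·3 − 5·1 = 40.
Substituting, (40/3)·(a − 3) = 40, so a − 3 = 3 and a* = 6.
Then o − 1 = (2/3)·3 = 2, so o* = 3.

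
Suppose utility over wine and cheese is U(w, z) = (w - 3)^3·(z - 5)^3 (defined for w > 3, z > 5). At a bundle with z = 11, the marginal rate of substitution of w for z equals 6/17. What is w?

w = 20

MU_w = 3·(w−3)^2·(z−5)^3, MU_z = 3·(w−3)^3·(z−5)^2.
MRS = (z−5)/(w−3).
Substitute z = 11: MRS = 6/(w − 3). Setting this equal to 6/17 gives w − 3 = 6/(6/17) = 17, so w = 20.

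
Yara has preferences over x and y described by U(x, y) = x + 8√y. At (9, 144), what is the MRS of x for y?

MU_x = 1, MU_y = 8/(2√y).
MRS = 1 ÷ (8/(2√y)).
At (9, 144): MRS = 3.
The indifference curve has slope −3 at this bundle.

MRS = 3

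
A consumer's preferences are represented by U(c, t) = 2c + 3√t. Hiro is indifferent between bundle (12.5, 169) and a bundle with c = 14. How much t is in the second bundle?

U(12.5, 169) = 64.
Set U(14, t) = 64 and solve.
With c = 14: 3√t = 64 − 2·14 = 36, so √t = 12 and t = 144.
Check: U(14, 144) = 64.

t = 144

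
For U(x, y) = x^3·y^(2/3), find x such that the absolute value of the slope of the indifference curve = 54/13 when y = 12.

MU_x = 3·x^2·y^(2/3) and MU_y = 2/3·x^3·y^(-1/3).
MRS = MU_x/MU_y = (4.5)·y/x.
Substitute y = 12: MRS = 54/x. Setting 54/x = 54/13 gives x = 54/(54/13) = 13.

x = 13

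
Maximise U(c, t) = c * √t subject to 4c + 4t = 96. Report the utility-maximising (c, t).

MU_c = √t and MU_t = 0.5·c·t^(-0.5).
MRS = MU_c/MU_t = (2)·t/c.
Tangency: set MRS = p_c/p_t = 4/4 = 1.
So (2)·t/c = 1, i.e. t = 0.5·c.
Substitute into the budget 4·c + 4·t = 96: 6·c = 96, so c* = 16.
Then t* = 0.5·16 = 8.

c* = 16, t* = 8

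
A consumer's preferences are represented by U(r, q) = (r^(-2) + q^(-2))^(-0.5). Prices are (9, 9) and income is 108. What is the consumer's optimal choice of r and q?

r* = 6, q* = 6

For CES with ρ = -2, MRS = (q/r)^3.
Tangency: set MRS = p_r/p_q = 9/9 = 1.
So (q/r)^3 = 1; taking the cube root, q/r = 1, i.e. q = r.
Substitute into the budget 9·r + 9·q = 108: 18·r = 108, so r* = 6 and q* = 6.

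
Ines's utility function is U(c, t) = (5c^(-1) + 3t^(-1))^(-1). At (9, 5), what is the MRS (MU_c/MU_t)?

MRS = 125/243

For CES with ρ = -1, MRS = (5/3)·(t/c)^2.
At (9, 5): MRS = 125/243.
The indifference curve has slope −125/243 at this bundle.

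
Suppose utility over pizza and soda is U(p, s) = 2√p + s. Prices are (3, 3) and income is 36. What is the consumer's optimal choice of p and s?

MU_p = 2/(2√p), MU_s = 1.
MRS = 2/(2√p) ÷ 1.
Tangency: set MRS = p_p/p_s = 3/3 = 1.
MRS depends only on p: 1/√p = 1 ⇒ √p = 1/1 = 1 ⇒ p* = 1.
From the budget, 3·s = 36 − 3·1 = 33, so s* = 11.

p* = 1, s* = 11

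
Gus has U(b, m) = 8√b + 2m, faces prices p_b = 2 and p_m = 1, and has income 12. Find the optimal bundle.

b* = 1, m* = 10

MU_b = 8/(2√b), MU_m = 2.
MRS = 8/(2√b) ÷ 2.
Tangency: set MRS = p_b/p_m = 2/1 = 2.
MRS depends only on b: 2/√b = 2 ⇒ √b = 2/2 = 1 ⇒ b* = 1.
From the budget, 1·m = 12 − 2·1 = 10, so m* = 10.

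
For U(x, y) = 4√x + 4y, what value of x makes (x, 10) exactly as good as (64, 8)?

U(64, 8) = 64.
Set U(x, 10) = 64 and solve.
With y = 10: 4√x = 64 − 4·10 = 24, so √x = 6 and x = 36.
Check: U(36, 10) = 64.

x = 36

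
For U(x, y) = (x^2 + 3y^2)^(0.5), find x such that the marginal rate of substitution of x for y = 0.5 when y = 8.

For CES with ρ = 2, MRS = (1/3)·(y/x)^(-1).
Setting (1/3)·(8/x)^(-1) = 0.5 gives (8/x)^(-1) = 1.5, so 8/x = 2/3 and x = 12.

x = 12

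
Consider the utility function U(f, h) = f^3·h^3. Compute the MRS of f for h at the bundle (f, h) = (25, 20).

MRS = 0.8

MU_f = 3·f^2·h^3 and MU_h = 3·f^3·h^2.
MRS = MU_f/MU_h = h/f.
At (25, 20): MRS = 0.8.
That is, one extra unit of f is worth 0.8 units of h at the margin.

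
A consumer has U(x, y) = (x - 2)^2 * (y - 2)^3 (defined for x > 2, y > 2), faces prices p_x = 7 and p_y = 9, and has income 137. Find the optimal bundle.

MU_x = 2·(x−2)·(y−2)^3, MU_y = 3·(x−2)^2·(y−2)^2.
MRS = (2/3)·(y−2)/(x−2).
Tangency: set MRS = p_x/p_y = 7/9.
So (2/3)·(y − 2)/(x − 2) = 7/9, i.e. (y − 2) = (7/6)·(x − 2).
Rewrite the budget in excess-of-subsistence terms: 7·(x − 2) + 9·(y − 2) = 137 − 7·2 − 9·2 = 105.
Substituting, 17.5·(x − 2) = 105, so x − 2 = 6 and x* = 8.
Then y − 2 = (7/6)·6 = 7, so y* = 9.

x* = 8, y* = 9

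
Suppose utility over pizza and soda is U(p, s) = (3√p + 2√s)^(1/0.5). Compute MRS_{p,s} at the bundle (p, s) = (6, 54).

For CES with ρ = 0.5, MRS = (3/2)·√(s/p).
At (6, 54): MRS = 4.5.
So at (6, 54) the consumer would give up 4.5 units of s for one more unit of p.

MRS = 4.5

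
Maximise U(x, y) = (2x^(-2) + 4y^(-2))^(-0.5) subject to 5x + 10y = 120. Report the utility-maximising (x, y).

For CES with ρ = -2, MRS = (2/4)·(y/x)^3.
Tangency: set MRS = p_x/p_y = 5/10 = 0.5.
So (y/x)^3 = 1; taking the cube root, y/x = 1, i.e. y = x.
Substitute into the budget 5·x + 10·y = 120: 15·x = 120, so x* = 8 and y* = 8.

x* = 8, y* = 8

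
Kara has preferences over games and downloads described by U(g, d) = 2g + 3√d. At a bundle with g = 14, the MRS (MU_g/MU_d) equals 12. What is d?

MU_g = 2, MU_d = 3/(2√d).
MRS = 2 ÷ (3/(2√d)).
MRS depends only on d: (4/3)·√d = 12 ⇒ √d = 12/(4/3) = 9 ⇒ d = 81.

d = 81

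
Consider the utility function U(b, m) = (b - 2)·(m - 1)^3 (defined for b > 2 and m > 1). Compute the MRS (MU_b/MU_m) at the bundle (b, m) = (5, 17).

MU_b = (m−1)^3, MU_m = 3·(b−2)·(m−1)^2.
MRS = (1/3)·(m−1)/(b−2).
At (5, 17): MRS = 16/9.
The indifference curve has slope −16/9 at this bundle.

MRS = 16/9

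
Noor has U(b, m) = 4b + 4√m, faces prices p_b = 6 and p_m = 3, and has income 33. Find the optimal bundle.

b* = 5, m* = 1

MU_b = 4, MU_m = 4/(2√m).
MRS = 4 ÷ (4/(2√m)).
Tangency: set MRS = p_b/p_m = 6/3 = 2.
MRS depends only on m: 2·√m = 2 ⇒ √m = 2/2 = 1 ⇒ m* = 1.
From the budget, 6·b = 33 − 3·1 = 30, so b* = 5.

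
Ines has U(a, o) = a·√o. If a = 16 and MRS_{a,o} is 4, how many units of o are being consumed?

MU_a = √o and MU_o = 0.5·a·o^(-0.5).
MRS = MU_a/MU_o = (2)·o/a.
Substitute a = 16: MRS = o/8. Setting o/8 = 4 gives o = 4·8 = 32.

o = 32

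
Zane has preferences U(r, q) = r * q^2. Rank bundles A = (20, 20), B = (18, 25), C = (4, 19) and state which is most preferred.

Evaluate utility at each bundle:
U(A) = 8000.
U(B) = 11250.
U(C) = 1444.
Highest utility is B, so B ≻ A ≻ C.

Bundle B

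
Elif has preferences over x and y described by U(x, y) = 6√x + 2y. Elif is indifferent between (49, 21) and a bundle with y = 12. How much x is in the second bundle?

x = 100

U(49, 21) = 84.
Set U(x, 12) = 84 and solve.
With y = 12: 6√x = 84 − 2·12 = 60, so √x = 10 and x = 100.
Check: U(100, 12) = 84.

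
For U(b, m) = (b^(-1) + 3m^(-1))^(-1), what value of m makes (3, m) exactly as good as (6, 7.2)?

U depends on (b, m) only through S = b^(-1) + 3m^(-1), so equal utility means equal S. At (6, 7.2): S = 7/12.
With b = 3: 3^(-1) = 1/3, so 3m^(-1) = 7/12 − 1/3 = 0.25, i.e. m^(-1) = 1/12.
Hence m = 1/(1/12) = 12.
Check: U(3, 12) = 1.7143.

m = 12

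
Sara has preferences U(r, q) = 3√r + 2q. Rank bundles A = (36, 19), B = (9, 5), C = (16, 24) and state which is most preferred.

Evaluate utility at each bundle:
U(A) = 56.000.
U(B) = 19.000.
U(C) = 60.000.
Highest utility is C, so C ≻ A ≻ B.

Bundle C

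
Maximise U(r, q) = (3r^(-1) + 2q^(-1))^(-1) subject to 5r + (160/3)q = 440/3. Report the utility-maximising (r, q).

For CES with ρ = -1, MRS = (3/2)·(q/r)^2.
Tangency: set MRS = p_r/p_q = 5/(160/3) = 3/32.
So (q/r)^2 = 1/16; taking the square root, q/r = 0.25, i.e. q = 0.25·r.
Substitute into the budget 5·r + (160/3)·q = 440/3: (55/3)·r = 440/3, so r* = 8 and q* = 0.25·8 = 2.

r* = 8, q* = 2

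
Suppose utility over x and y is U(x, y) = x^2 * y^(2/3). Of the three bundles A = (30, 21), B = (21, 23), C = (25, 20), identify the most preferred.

Bundle A

Evaluate utility at each bundle:
U(A) = 6850.496.
U(B) = 3566.623.
U(C) = 4605.039.
Highest utility is A, so A ≻ C ≻ B.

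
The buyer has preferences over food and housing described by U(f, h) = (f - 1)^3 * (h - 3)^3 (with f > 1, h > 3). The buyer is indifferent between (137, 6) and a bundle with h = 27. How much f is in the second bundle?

U(137, 6) = 67917312.
Set U(f, 27) = 67917312 and solve.
With h = 27: (27 − 3)^3 = 13824, so (f − 1)^3 = 67917312/13824 = 4913.
Taking the cube root (with f > 1): f − 1 = 17, so f = 18.
Check: U(18, 27) = 67917312.

f = 18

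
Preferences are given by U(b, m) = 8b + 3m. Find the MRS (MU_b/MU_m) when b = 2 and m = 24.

MU_b = 8, MU_m = 3, so MRS = 8/3 at every bundle.
At (2, 24): MRS = 8/3.
So at (2, 24) the consumer would give up 8/3 units of m for one more unit of b.

MRS = 8/3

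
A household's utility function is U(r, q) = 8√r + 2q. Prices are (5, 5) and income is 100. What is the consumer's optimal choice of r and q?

MU_r = 8/(2√r), MU_q = 2.
MRS = 8/(2√r) ÷ 2.
Tangency: set MRS = p_r/p_q = 5/5 = 1.
MRS depends only on r: 2/√r = 1 ⇒ √r = 2/1 = 2 ⇒ r* = 4.
From the budget, 5·q = 100 − 5·4 = 80, so q* = 16.

r* = 4, q* = 16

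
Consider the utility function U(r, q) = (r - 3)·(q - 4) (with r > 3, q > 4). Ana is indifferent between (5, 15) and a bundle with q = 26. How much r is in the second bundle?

r = 4

U(5, 15) = 22.
Set U(r, 26) = 22 and solve.
With q = 26: (26 − 4) = 22, so (r − 3) = 22/22 = 1.
So r = 3 + 1 = 4.
Check: U(4, 26) = 22.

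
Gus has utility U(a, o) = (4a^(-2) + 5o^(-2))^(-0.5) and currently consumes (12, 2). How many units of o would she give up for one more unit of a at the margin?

MRS = 1/270

For CES with ρ = -2, MRS = (4/5)·(o/a)^3.
At (12, 2): MRS = 1/270.
That is, one extra unit of a is worth 1/270 units of o at the margin.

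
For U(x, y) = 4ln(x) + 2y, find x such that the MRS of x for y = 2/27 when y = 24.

MU_x = 4/x, MU_y = 2.
MRS = 4/x ÷ 2.
MRS depends only on x: 2/x = 2/27 ⇒ x = 2/(2/27) = 27.

x = 27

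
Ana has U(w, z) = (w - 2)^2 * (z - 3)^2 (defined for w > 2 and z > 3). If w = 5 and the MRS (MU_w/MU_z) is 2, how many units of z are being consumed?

z = 9

MU_w = 2·(w−2)·(z−3)^2, MU_z = 2·(w−2)^2·(z−3).
MRS = (z−3)/(w−2).
Substitute w = 5: MRS = (z − 3)/3. Setting this equal to 2 gives z − 3 = 2·3 = 6, so z = 9.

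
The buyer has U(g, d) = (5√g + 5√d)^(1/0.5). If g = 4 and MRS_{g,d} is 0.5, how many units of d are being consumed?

For CES with ρ = 0.5, MRS = √(d/g).
Setting √(d/4) = 0.5 gives d/4 = 0.25 and d = 1.

d = 1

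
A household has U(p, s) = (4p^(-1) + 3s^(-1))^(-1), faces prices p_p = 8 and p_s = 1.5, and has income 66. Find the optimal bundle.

p* = 6, s* = 12

For CES with ρ = -1, MRS = (4/3)·(s/p)^2.
Tangency: set MRS = p_p/p_s = 8/1.5 = 16/3.
So (s/p)^2 = 4; taking the square root, s/p = 2, i.e. s = 2·p.
Substitute into the budget 8·p + 1.5·s = 66: 11·p = 66, so p* = 6 and s* = 2·6 = 12.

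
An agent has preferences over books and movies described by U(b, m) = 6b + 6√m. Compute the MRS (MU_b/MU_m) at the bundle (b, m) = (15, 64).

MRS = 16

MU_b = 6, MU_m = 6/(2√m).
MRS = 6 ÷ (6/(2√m)).
At (15, 64): MRS = 16.
The indifference curve has slope −16 at this bundle.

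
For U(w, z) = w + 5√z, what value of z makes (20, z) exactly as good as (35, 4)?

U(35, 4) = 45.
Set U(20, z) = 45 and solve.
With w = 20: 5√z = 45 − 20 = 25, so √z = 5 and z = 25.
Check: U(20, 25) = 45.

z = 25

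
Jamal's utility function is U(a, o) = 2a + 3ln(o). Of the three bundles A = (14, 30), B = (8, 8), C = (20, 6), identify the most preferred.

Bundle C

Evaluate utility at each bundle:
U(A) = 38.204.
U(B) = 22.238.
U(C) = 45.375.
Highest utility is C, so C ≻ A ≻ B.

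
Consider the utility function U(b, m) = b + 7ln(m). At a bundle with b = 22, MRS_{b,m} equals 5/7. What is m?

m = 5

MU_b = 1, MU_m = 7/m.
MRS = 1 ÷ (7/m).
MRS depends only on m: (1/7)·m = 5/7 ⇒ m = (5/7)/(1/7) = 5.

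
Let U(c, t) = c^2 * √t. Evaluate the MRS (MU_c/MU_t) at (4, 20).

MU_c = 2·c·√t and MU_t = 0.5·c^2·t^(-0.5).
MRS = MU_c/MU_t = (4)·t/c.
At (4, 20): MRS = 20.
So at (4, 20) the consumer would give up 20 units of t for one more unit of c.

MRS = 20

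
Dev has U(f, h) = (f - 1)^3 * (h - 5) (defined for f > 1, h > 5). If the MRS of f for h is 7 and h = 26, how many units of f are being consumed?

MU_f = 3·(f−1)^2·(h−5), MU_h = (f−1)^3.
MRS = (3/1)·(h−5)/(f−1).
Substitute h = 26: MRS = 63/(f − 1). Setting this equal to 7 gives f − 1 = 63/7 = 9, so f = 10.

f = 10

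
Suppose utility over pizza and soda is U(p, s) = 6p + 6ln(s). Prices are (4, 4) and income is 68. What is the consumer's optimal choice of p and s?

p* = 16, s* = 1

MU_p = 6, MU_s = 6/s.
MRS = 6 ÷ (6/s).
Tangency: set MRS = p_p/p_s = 4/4 = 1.
MRS depends only on s: s = 1 ⇒ s* = 1.
From the budget, 4·p = 68 − 4·1 = 64, so p* = 16.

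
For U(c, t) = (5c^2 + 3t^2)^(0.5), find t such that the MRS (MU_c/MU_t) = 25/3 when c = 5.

t = 1

For CES with ρ = 2, MRS = (5/3)·(t/c)^(-1).
Setting (5/3)·(t/5)^(-1) = 25/3 gives (t/5)^(-1) = 5, so t/5 = 0.2 and t = 1.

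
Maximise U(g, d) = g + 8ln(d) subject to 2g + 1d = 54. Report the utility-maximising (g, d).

MU_g = 1, MU_d = 8/d.
MRS = 1 ÷ (8/d).
Tangency: set MRS = p_g/p_d = 2/1 = 2.
MRS depends only on d: 0.125·d = 2 ⇒ d* = 2/0.125 = 16.
From the budget, 2·g = 54 − 1·16 = 38, so g* = 19.

g* = 19, d* = 16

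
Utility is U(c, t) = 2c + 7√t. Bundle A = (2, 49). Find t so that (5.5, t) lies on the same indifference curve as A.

U(2, 49) = 53.
Set U(5.5, t) = 53 and solve.
With c = 5.5: 7√t = 53 − 2·5.5 = 42, so √t = 6 and t = 36.
Check: U(5.5, 36) = 53.

t = 36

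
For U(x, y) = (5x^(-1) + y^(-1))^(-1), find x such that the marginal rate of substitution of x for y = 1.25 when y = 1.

x = 2

For CES with ρ = -1, MRS = (5/1)·(y/x)^2.
Setting (5/1)·(1/x)^2 = 1.25 gives (1/x)^2 = 0.25, so 1/x = 0.5 and x = 2.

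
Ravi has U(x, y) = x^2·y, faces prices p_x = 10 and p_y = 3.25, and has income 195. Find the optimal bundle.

x* = 13, y* = 20

MU_x = 2·x·y and MU_y = x^2.
MRS = MU_x/MU_y = (2/1)·y/x.
Tangency: set MRS = p_x/p_y = 10/3.25 = 40/13.
So (2/1)·y/x = 40/13, i.e. y = (20/13)·x.
Substitute into the budget 10·x + 3.25·y = 195: 15·x = 195, so x* = 13.
Then y* = (20/13)·13 = 20.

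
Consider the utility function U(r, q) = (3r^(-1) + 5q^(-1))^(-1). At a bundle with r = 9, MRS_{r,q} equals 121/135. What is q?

For CES with ρ = -1, MRS = (3/5)·(q/r)^2.
Setting (3/5)·(q/9)^2 = 121/135 gives (q/9)^2 = 121/81, so q/9 = 11/9 and q = 11.

q = 11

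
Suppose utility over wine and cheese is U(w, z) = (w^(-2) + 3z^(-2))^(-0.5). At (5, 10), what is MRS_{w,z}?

For CES with ρ = -2, MRS = (1/3)·(z/w)^3.
At (5, 10): MRS = 8/3.
So at (5, 10) the consumer would give up 8/3 units of z for one more unit of w.

MRS = 8/3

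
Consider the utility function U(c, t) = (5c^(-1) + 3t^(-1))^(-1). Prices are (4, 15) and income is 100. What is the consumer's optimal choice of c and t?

c* = 10, t* = 4

For CES with ρ = -1, MRS = (5/3)·(t/c)^2.
Tangency: set MRS = p_c/p_t = 4/15.
So (t/c)^2 = 4/25; taking the square root, t/c = 0.4, i.e. t = 0.4·c.
Substitute into the budget 4·c + 15·t = 100: 10·c = 100, so c* = 10 and t* = 0.4·10 = 4.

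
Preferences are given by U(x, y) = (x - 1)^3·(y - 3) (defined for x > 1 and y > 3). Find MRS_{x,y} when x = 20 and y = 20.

MRS = 51/19

MU_x = 3·(x−1)^2·(y−3), MU_y = (x−1)^3.
MRS = (3/1)·(y−3)/(x−1).
At (20, 20): MRS = 51/19.
That is, one extra unit of x is worth 51/19 units of y at the margin.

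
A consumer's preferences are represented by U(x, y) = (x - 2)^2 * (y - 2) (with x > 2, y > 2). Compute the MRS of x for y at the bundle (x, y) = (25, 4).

MRS = 4/23

MU_x = 2·(x−2)·(y−2), MU_y = (x−2)^2.
MRS = (2/1)·(y−2)/(x−2).
At (25, 4): MRS = 4/23.
So at (25, 4) the consumer would give up 4/23 units of y for one more unit of x.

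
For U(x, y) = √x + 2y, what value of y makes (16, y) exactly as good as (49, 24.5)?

y = 26

U(49, 24.5) = 56.
Set U(16, y) = 56 and solve.
With x = 16: √16 = 4, so 2y = 56 − 4 = 52 and y = 26.
Check: U(16, 26) = 56.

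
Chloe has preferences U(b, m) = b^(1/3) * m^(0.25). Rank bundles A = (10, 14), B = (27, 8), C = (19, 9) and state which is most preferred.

Evaluate utility at each bundle:
U(A) = 4.167.
U(B) = 5.045.
U(C) = 4.622.
Highest utility is B, so B ≻ C ≻ A.

Bundle B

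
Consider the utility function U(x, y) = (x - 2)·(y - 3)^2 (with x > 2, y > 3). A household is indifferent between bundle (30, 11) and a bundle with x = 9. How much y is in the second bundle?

y = 19

U(30, 11) = 1792.
Set U(9, y) = 1792 and solve.
With x = 9: (9 − 2) = 7, so (y − 3)^2 = 1792/7 = 256.
Taking the square root (with y > 3): y − 3 = 16, so y = 19.
Check: U(9, 19) = 1792.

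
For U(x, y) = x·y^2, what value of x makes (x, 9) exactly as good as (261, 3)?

U(261, 3) = 2349.
Set U(x, 9) = 2349 and solve.
With y = 9: 9^2 = 81, so x = 2349/81 = 29.
Check: U(29, 9) = 2349.

x = 29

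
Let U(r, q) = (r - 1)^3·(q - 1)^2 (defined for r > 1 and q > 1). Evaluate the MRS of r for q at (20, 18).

MRS = 51/38

MU_r = 3·(r−1)^2·(q−1)^2, MU_q = 2·(r−1)^3·(q−1).
MRS = (3/2)·(q−1)/(r−1).
At (20, 18): MRS = 51/38.
The indifference curve has slope −51/38 at this bundle.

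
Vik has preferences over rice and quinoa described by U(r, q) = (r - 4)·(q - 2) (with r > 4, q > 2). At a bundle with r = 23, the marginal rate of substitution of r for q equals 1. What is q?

q = 21

MU_r = (q−2), MU_q = (r−4).
MRS = (q−2)/(r−4).
Substitute r = 23: MRS = (q − 2)/19. Setting this equal to 1 gives q − 2 = 1·19 = 19, so q = 21.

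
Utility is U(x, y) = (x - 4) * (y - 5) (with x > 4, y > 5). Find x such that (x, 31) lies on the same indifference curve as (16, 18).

U(16, 18) = 156.
Set U(x, 31) = 156 and solve.
With y = 31: (31 − 5) = 26, so (x − 4) = 156/26 = 6.
So x = 4 + 6 = 10.
Check: U(10, 31) = 156.

x = 10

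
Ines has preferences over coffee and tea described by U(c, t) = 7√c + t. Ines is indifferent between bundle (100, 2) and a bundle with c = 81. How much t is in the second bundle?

U(100, 2) = 72.
Set U(81, t) = 72 and solve.
With c = 81: √81 = 9, so t = 72 − 7·9 = 9.
Check: U(81, 9) = 72.

t = 9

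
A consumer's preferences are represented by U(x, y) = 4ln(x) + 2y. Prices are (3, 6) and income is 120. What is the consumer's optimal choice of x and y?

MU_x = 4/x, MU_y = 2.
MRS = 4/x ÷ 2.
Tangency: set MRS = p_x/p_y = 3/6 = 0.5.
MRS depends only on x: 2/x = 0.5 ⇒ x* = 2/0.5 = 4.
From the budget, 6·y = 120 − 3·4 = 108, so y* = 18.

x* = 4, y* = 18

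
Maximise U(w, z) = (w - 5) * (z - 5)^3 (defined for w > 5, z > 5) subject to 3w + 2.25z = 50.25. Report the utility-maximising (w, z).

w* = 7, z* = 13

MU_w = (z−5)^3, MU_z = 3·(w−5)·(z−5)^2.
MRS = (1/3)·(z−5)/(w−5).
Tangency: set MRS = p_w/p_z = 3/2.25 = 4/3.
So (1/3)·(z − 5)/(w − 5) = 4/3, i.e. (z − 5) = 4·(w − 5).
Rewrite the budget in excess-of-subsistence terms: 3·(w − 5) + 2.25·(z − 5) = 50.25 − 3·5 − 2.25·5 = 24.
Substituting, 12·(w − 5) = 24, so w − 5 = 2 and w* = 7.
Then z − 5 = 4·2 = 8, so z* = 13.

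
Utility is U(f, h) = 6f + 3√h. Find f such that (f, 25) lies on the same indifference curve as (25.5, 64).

f = 27

U(25.5, 64) = 177.
Set U(f, 25) = 177 and solve.
With h = 25: √25 = 5, so 6f = 177 − 3·5 = 162 and f = 27.
Check: U(27, 25) = 177.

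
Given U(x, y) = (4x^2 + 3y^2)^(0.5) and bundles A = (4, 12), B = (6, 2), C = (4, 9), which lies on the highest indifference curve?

Bundle A

Evaluate utility at each bundle:
U(A) = 22.271.
U(B) = 12.490.
U(C) = 17.521.
Highest utility is A, so A ≻ C ≻ B.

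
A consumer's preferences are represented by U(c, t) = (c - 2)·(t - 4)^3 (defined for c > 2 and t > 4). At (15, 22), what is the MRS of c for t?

MRS = 6/13

MU_c = (t−4)^3, MU_t = 3·(c−2)·(t−4)^2.
MRS = (1/3)·(t−4)/(c−2).
At (15, 22): MRS = 6/13.
So at (15, 22) the consumer would give up 6/13 units of t for one more unit of c.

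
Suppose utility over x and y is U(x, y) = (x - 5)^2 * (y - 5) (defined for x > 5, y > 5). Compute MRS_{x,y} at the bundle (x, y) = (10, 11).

MU_x = 2·(x−5)·(y−5), MU_y = (x−5)^2.
MRS = (2/1)·(y−5)/(x−5).
At (10, 11): MRS = 2.4.
So at (10, 11) the consumer would give up 2.4 units of y for one more unit of x.

MRS = 2.4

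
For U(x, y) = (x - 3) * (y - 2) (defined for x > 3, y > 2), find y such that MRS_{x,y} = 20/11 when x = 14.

MU_x = (y−2), MU_y = (x−3).
MRS = (y−2)/(x−3).
Substitute x = 14: MRS = (y − 2)/11. Setting this equal to 20/11 gives y − 2 = (20/11)·11 = 20, so y = 22.

y = 22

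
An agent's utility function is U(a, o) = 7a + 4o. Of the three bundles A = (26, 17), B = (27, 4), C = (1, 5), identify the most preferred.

Bundle A

Evaluate utility at each bundle:
U(A) = 250.
U(B) = 205.
U(C) = 27.
Highest utility is A, so A ≻ B ≻ C.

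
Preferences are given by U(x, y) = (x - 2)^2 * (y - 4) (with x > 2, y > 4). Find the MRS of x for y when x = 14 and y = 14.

MU_x = 2·(x−2)·(y−4), MU_y = (x−2)^2.
MRS = (2/1)·(y−4)/(x−2).
At (14, 14): MRS = 5/3.
The indifference curve has slope −5/3 at this bundle.

MRS = 5/3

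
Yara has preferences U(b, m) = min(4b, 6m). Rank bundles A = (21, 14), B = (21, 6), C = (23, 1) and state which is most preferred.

Evaluate utility at each bundle:
U(A) = 84.
U(B) = 36.
U(C) = 6.
Highest utility is A, so A ≻ B ≻ C.

Bundle A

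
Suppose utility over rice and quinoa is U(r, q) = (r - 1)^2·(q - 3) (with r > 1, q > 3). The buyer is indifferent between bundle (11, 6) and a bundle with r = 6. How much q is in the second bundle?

q = 15

U(11, 6) = 300.
Set U(6, q) = 300 and solve.
With r = 6: (6 − 1)^2 = 25, so (q − 3) = 300/25 = 12.
So q = 3 + 12 = 15.
Check: U(6, 15) = 300.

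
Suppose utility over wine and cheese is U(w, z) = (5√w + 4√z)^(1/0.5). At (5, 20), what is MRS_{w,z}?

For CES with ρ = 0.5, MRS = (5/4)·√(z/w).
At (5, 20): MRS = 2.5.
So at (5, 20) the consumer would give up 2.5 units of z for one more unit of w.

MRS = 2.5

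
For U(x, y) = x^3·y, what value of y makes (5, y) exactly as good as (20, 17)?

y = 1088

U(20, 17) = 136000.
Set U(5, y) = 136000 and solve.
With x = 5: 5^3 = 125, so y = 136000/125 = 1088.
Check: U(5, 1088) = 136000.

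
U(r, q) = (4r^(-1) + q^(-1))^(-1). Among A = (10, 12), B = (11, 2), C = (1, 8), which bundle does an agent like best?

Evaluate utility at each bundle:
U(A) = 2.069.
U(B) = 1.158.
U(C) = 0.242.
Highest utility is A, so A ≻ B ≻ C.

Bundle A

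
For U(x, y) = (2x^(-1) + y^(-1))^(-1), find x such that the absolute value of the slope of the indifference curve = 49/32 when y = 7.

For CES with ρ = -1, MRS = (2/1)·(y/x)^2.
Setting (2/1)·(7/x)^2 = 49/32 gives (7/x)^2 = 49/64, so 7/x = 0.875 and x = 8.

x = 8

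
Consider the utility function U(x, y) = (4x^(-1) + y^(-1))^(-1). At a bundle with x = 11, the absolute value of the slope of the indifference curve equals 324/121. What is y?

y = 9

For CES with ρ = -1, MRS = (4/1)·(y/x)^2.
Setting (4/1)·(y/11)^2 = 324/121 gives (y/11)^2 = 81/121, so y/11 = 9/11 and y = 9.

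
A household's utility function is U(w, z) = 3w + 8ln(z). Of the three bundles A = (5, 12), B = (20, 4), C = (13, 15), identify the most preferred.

Bundle B

Evaluate utility at each bundle:
U(A) = 34.879.
U(B) = 71.090.
U(C) = 60.664.
Highest utility is B, so B ≻ C ≻ A.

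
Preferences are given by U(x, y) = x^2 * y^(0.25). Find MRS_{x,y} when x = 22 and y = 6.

MU_x = 2·x·y^(0.25) and MU_y = 0.25·x^2·y^(-0.75).
MRS = MU_x/MU_y = (8)·y/x.
At (22, 6): MRS = 24/11.
The indifference curve has slope −24/11 at this bundle.

MRS = 24/11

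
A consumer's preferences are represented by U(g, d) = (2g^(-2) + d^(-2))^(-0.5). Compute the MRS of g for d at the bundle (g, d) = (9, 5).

MRS = 250/729

For CES with ρ = -2, MRS = (2/1)·(d/g)^3.
At (9, 5): MRS = 250/729.
That is, one extra unit of g is worth 250/729 units of d at the margin.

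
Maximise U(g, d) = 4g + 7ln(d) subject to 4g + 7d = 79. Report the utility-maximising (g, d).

MU_g = 4, MU_d = 7/d.
MRS = 4 ÷ (7/d).
Tangency: set MRS = p_g/p_d = 4/7.
MRS depends only on d: (4/7)·d = 4/7 ⇒ d* = (4/7)/(4/7) = 1.
From the budget, 4·g = 79 − 7·1 = 72, so g* = 18.

g* = 18, d* = 1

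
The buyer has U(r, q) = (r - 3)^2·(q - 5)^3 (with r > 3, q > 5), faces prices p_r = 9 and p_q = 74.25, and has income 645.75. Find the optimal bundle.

r* = 14, q* = 7

MU_r = 2·(r−3)·(q−5)^3, MU_q = 3·(r−3)^2·(q−5)^2.
MRS = (2/3)·(q−5)/(r−3).
Tangency: set MRS = p_r/p_q = 9/74.25 = 4/33.
So (2/3)·(q − 5)/(r − 3) = 4/33, i.e. (q − 5) = (2/11)·(r − 3).
Rewrite the budget in excess-of-subsistence terms: 9·(r − 3) + 74.25·(q − 5) = 645.75 − 9·3 − 74.25·5 = 247.5.
Substituting, 22.5·(r − 3) = 247.5, so r − 3 = 11 and r* = 14.
Then q − 5 = (2/11)·11 = 2, so q* = 7.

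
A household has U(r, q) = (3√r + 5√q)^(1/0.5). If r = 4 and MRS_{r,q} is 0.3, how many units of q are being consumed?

q = 1

For CES with ρ = 0.5, MRS = (3/5)·√(q/r).
Setting (3/5)·√(q/4) = 0.3 gives √(q/4) = 0.5, so q/4 = 0.25 and q = 1.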